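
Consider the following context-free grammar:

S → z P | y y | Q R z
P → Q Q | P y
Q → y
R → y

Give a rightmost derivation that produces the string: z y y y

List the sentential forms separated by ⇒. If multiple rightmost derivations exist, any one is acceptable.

S ⇒ z P ⇒ z P y ⇒ z Q Q y ⇒ z Q y y ⇒ z y y y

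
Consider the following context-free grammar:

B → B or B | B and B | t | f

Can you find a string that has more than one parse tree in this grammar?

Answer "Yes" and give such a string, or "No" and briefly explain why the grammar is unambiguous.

Yes - the string 't and t and t or f and t' has two distinct parse trees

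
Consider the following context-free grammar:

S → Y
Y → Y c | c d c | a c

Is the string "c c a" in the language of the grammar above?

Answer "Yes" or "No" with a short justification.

No - no valid derivation exists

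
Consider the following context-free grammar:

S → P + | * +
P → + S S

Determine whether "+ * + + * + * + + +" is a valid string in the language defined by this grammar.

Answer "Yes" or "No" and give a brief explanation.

Yes - a valid derivation exists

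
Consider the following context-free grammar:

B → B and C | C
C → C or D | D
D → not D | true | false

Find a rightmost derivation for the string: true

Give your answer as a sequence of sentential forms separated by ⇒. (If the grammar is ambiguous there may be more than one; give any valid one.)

B ⇒ C ⇒ D ⇒ true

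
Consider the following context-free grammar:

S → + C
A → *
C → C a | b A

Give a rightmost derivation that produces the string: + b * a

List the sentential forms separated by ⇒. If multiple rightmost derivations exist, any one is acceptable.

S ⇒ + C ⇒ + C a ⇒ + b A a ⇒ + b * a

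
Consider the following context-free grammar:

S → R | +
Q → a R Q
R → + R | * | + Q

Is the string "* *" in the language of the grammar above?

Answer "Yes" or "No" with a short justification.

No - no valid derivation exists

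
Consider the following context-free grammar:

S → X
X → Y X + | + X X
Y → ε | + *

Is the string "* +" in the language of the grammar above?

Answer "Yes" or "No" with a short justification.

No - no valid derivation exists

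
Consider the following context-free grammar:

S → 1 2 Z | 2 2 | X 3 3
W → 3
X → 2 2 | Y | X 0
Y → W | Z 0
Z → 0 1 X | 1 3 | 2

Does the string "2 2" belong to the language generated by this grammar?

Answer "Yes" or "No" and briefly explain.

Yes - a valid derivation exists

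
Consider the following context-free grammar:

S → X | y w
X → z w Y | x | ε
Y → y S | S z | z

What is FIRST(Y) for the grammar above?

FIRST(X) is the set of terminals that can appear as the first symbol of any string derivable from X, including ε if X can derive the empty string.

We compute FIRST(Y) using the standard algorithm.
FIRST(S) = {x, y, z, ε}
FIRST(X) = {x, z, ε}
FIRST(Y) = {x, y, z}
Therefore, FIRST(Y) = {x, y, z}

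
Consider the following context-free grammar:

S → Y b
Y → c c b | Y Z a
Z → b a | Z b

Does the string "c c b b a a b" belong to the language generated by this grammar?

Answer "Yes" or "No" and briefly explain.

Yes - a valid derivation exists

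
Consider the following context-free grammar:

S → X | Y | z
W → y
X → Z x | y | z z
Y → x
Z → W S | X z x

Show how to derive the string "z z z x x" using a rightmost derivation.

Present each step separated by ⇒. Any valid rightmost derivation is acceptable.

S ⇒ X ⇒ Z x ⇒ X z x x ⇒ z z z x x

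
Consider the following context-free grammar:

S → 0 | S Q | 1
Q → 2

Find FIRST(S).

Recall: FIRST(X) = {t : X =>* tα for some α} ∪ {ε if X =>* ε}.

We compute FIRST(S) using the standard algorithm.
FIRST(Q) = {2}
FIRST(S) = {0, 1}
Therefore, FIRST(S) = {0, 1}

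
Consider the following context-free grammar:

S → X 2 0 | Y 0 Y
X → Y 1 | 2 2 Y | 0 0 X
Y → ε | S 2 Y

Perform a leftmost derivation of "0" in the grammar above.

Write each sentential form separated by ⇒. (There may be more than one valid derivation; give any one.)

S ⇒ Y 0 Y ⇒ 0 Y ⇒ 0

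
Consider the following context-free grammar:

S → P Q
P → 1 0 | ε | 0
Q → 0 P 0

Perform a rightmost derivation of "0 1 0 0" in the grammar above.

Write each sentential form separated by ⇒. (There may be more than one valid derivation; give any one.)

S ⇒ P Q ⇒ P 0 P 0 ⇒ P 0 1 0 0 ⇒ 0 1 0 0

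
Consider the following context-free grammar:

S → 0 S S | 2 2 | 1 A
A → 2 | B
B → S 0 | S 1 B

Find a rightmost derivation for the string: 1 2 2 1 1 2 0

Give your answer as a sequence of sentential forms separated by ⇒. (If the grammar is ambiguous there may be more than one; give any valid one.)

S ⇒ 1 A ⇒ 1 B ⇒ 1 S 1 B ⇒ 1 S 1 S 0 ⇒ 1 S 1 1 A 0 ⇒ 1 S 1 1 2 0 ⇒ 1 2 2 1 1 2 0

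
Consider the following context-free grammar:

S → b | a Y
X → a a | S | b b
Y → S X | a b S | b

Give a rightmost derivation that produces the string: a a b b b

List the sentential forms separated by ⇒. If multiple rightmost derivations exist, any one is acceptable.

S ⇒ a Y ⇒ a S X ⇒ a S b b ⇒ a a Y b b ⇒ a a b b b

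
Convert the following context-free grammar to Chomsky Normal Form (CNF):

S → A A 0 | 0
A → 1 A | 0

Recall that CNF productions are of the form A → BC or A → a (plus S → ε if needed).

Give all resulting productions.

T0 → 0; S → 0; T1 → 1; A → 0; S → A X0; X0 → A T0; A → T1 A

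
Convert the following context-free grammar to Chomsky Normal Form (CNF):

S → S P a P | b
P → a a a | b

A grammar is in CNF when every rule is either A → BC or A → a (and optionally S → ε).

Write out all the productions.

TA → a; S → b; P → b; S → S X0; X0 → P X1; X1 → TA P; P → TA X2; X2 → TA TA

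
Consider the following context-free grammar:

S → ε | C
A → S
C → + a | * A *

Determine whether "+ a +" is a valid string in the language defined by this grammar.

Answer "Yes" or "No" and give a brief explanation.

No - no valid derivation exists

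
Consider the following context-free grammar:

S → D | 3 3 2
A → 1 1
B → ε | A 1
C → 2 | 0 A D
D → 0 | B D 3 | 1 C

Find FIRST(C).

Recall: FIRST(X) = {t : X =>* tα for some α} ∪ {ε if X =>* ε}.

We compute FIRST(C) using the standard algorithm.
FIRST(A) = {1}
FIRST(B) = {1, ε}
FIRST(C) = {0, 2}
FIRST(D) = {0, 1}
FIRST(S) = {0, 1, 3}
Therefore, FIRST(C) = {0, 2}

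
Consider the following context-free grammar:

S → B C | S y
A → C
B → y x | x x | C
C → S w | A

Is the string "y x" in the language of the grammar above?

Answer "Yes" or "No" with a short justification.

No - no valid derivation exists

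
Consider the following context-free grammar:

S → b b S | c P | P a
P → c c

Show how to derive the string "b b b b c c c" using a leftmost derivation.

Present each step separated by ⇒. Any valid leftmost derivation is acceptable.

S ⇒ b b S ⇒ b b b b S ⇒ b b b b c P ⇒ b b b b c c c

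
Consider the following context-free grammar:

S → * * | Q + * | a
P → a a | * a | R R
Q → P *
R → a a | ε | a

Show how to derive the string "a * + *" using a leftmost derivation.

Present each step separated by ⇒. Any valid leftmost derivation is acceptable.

S ⇒ Q + * ⇒ P * + * ⇒ R R * + * ⇒ R * + * ⇒ a * + *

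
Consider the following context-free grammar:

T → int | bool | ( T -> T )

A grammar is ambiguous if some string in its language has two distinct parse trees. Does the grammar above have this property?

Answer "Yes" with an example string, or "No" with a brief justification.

No - the grammar is unambiguous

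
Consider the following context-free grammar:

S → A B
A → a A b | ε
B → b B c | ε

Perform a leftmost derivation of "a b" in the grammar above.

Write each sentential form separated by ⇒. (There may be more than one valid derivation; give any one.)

S ⇒ A B ⇒ a A b B ⇒ a b B ⇒ a b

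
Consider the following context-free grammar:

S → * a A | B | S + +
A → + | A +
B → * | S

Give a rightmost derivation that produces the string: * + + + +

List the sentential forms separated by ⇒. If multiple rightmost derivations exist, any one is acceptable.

S ⇒ S + + ⇒ S + + + + ⇒ B + + + + ⇒ * + + + +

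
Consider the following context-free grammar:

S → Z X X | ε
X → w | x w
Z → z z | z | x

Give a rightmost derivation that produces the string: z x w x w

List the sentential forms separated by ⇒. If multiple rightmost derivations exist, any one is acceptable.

S ⇒ Z X X ⇒ Z X x w ⇒ Z x w x w ⇒ z x w x w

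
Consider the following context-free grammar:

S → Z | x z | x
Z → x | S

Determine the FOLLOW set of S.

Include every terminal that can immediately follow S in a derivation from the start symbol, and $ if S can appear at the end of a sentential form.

We compute FOLLOW(S) using the standard algorithm.
FOLLOW(S) starts with {$}.
FIRST(S) = {x}
FIRST(Z) = {x}
FOLLOW(S) = {$}
FOLLOW(Z) = {$}
Therefore, FOLLOW(S) = {$}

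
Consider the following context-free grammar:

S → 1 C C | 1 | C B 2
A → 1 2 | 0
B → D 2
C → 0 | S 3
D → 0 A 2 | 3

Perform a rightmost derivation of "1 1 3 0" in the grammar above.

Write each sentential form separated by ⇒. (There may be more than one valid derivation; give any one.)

S ⇒ 1 C C ⇒ 1 C 0 ⇒ 1 S 3 0 ⇒ 1 1 3 0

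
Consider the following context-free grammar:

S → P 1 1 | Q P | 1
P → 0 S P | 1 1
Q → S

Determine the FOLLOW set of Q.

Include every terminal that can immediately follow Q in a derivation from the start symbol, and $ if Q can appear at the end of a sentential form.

We compute FOLLOW(Q) using the standard algorithm.
FOLLOW(S) starts with {$}.
FIRST(P) = {0, 1}
FIRST(Q) = {0, 1}
FIRST(S) = {0, 1}
FOLLOW(P) = {$, 0, 1}
FOLLOW(Q) = {0, 1}
FOLLOW(S) = {$, 0, 1}
Therefore, FOLLOW(Q) = {0, 1}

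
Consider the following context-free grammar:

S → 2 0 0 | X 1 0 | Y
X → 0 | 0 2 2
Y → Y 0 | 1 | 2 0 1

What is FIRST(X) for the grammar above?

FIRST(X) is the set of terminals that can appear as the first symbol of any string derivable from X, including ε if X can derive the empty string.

We compute FIRST(X) using the standard algorithm.
FIRST(S) = {0, 1, 2}
FIRST(X) = {0}
FIRST(Y) = {1, 2}
Therefore, FIRST(X) = {0}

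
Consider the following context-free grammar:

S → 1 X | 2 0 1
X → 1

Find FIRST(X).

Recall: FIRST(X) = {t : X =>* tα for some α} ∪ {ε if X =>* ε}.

We compute FIRST(X) using the standard algorithm.
FIRST(S) = {1, 2}
FIRST(X) = {1}
Therefore, FIRST(X) = {1}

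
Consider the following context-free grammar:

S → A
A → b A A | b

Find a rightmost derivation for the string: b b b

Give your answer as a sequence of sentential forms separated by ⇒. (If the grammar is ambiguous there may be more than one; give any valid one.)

S ⇒ A ⇒ b A A ⇒ b A b ⇒ b b b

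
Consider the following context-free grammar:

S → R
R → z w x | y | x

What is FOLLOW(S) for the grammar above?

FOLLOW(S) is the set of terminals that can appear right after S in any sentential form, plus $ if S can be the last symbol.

We compute FOLLOW(S) using the standard algorithm.
FOLLOW(S) starts with {$}.
FIRST(R) = {x, y, z}
FIRST(S) = {x, y, z}
FOLLOW(R) = {$}
FOLLOW(S) = {$}
Therefore, FOLLOW(S) = {$}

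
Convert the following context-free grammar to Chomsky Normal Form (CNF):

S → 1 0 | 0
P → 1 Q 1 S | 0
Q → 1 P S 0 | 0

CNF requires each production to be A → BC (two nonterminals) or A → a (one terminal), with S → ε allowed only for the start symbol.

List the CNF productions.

T1 → 1; T0 → 0; S → 0; P → 0; Q → 0; S → T1 T0; P → T1 X0; X0 → Q X1; X1 → T1 S; Q → T1 X2; X2 → P X3; X3 → S T0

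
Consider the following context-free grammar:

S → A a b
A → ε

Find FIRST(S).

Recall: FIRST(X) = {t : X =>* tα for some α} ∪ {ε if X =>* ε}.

We compute FIRST(S) using the standard algorithm.
FIRST(A) = {ε}
FIRST(S) = {a}
Therefore, FIRST(S) = {a}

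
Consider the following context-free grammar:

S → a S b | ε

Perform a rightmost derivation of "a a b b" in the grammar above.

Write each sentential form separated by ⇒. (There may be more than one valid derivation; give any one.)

S ⇒ a S b ⇒ a a S b b ⇒ a a b b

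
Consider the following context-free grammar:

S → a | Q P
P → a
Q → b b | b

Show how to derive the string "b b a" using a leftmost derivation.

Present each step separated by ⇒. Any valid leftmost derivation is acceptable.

S ⇒ Q P ⇒ b b P ⇒ b b a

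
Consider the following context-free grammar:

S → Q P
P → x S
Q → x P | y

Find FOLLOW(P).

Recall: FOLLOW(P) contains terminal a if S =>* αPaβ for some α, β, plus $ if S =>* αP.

We compute FOLLOW(P) using the standard algorithm.
FOLLOW(S) starts with {$}.
FIRST(P) = {x}
FIRST(Q) = {x, y}
FIRST(S) = {x, y}
FOLLOW(P) = {$, x}
FOLLOW(Q) = {x}
FOLLOW(S) = {$, x}
Therefore, FOLLOW(P) = {$, x}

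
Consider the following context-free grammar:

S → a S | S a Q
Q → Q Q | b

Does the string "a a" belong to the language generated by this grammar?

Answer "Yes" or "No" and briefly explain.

No - no valid derivation exists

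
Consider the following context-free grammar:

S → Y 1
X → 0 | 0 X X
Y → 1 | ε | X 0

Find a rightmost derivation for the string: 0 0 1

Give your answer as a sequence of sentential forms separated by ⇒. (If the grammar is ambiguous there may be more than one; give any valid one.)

S ⇒ Y 1 ⇒ X 0 1 ⇒ 0 0 1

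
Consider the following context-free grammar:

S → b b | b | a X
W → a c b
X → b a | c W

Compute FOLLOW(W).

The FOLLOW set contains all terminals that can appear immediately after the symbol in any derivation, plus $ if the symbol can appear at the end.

We compute FOLLOW(W) using the standard algorithm.
FOLLOW(S) starts with {$}.
FIRST(S) = {a, b}
FIRST(W) = {a}
FIRST(X) = {b, c}
FOLLOW(S) = {$}
FOLLOW(W) = {$}
FOLLOW(X) = {$}
Therefore, FOLLOW(W) = {$}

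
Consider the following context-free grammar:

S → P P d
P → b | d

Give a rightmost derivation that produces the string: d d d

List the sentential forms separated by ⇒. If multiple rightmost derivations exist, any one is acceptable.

S ⇒ P P d ⇒ P d d ⇒ d d d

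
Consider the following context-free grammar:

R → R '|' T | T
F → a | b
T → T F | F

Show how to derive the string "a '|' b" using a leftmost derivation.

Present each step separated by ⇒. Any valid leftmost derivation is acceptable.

R ⇒ R '|' T ⇒ T '|' T ⇒ F '|' T ⇒ a '|' T ⇒ a '|' F ⇒ a '|' b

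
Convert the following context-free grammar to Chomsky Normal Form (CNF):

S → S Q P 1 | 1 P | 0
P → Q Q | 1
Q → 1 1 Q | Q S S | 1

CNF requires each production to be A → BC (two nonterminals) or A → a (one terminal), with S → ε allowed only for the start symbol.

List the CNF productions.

T1 → 1; S → 0; P → 1; Q → 1; S → S X0; X0 → Q X1; X1 → P T1; S → T1 P; P → Q Q; Q → T1 X2; X2 → T1 Q; Q → Q X3; X3 → S S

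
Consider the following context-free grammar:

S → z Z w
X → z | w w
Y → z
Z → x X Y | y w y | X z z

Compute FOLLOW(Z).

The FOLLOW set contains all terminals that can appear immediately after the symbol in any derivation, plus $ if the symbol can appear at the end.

We compute FOLLOW(Z) using the standard algorithm.
FOLLOW(S) starts with {$}.
FIRST(S) = {z}
FIRST(X) = {w, z}
FIRST(Y) = {z}
FIRST(Z) = {w, x, y, z}
FOLLOW(S) = {$}
FOLLOW(X) = {z}
FOLLOW(Y) = {w}
FOLLOW(Z) = {w}
Therefore, FOLLOW(Z) = {w}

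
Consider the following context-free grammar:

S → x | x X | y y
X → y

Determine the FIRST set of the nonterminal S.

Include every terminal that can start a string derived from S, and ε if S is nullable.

We compute FIRST(S) using the standard algorithm.
FIRST(S) = {x, y}
FIRST(X) = {y}
Therefore, FIRST(S) = {x, y}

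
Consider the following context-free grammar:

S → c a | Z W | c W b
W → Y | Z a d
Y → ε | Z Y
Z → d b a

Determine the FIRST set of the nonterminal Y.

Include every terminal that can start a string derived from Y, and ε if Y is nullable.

We compute FIRST(Y) using the standard algorithm.
FIRST(S) = {c, d}
FIRST(W) = {d, ε}
FIRST(Y) = {d, ε}
FIRST(Z) = {d}
Therefore, FIRST(Y) = {d, ε}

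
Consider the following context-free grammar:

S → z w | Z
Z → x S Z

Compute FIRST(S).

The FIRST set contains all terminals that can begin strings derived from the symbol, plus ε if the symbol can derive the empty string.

We compute FIRST(S) using the standard algorithm.
FIRST(S) = {x, z}
FIRST(Z) = {x}
Therefore, FIRST(S) = {x, z}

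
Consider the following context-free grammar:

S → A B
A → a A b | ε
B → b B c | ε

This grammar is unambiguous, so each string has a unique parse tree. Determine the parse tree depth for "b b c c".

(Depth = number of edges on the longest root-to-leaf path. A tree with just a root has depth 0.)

4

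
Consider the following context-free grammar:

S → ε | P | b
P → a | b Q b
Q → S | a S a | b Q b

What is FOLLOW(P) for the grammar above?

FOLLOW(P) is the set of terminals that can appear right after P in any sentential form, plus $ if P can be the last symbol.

We compute FOLLOW(P) using the standard algorithm.
FOLLOW(S) starts with {$}.
FIRST(P) = {a, b}
FIRST(Q) = {a, b, ε}
FIRST(S) = {a, b, ε}
FOLLOW(P) = {$, a, b}
FOLLOW(Q) = {b}
FOLLOW(S) = {$, a, b}
Therefore, FOLLOW(P) = {$, a, b}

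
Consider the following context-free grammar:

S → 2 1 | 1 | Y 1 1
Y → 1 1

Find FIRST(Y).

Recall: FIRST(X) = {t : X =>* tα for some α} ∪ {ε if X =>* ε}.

We compute FIRST(Y) using the standard algorithm.
FIRST(S) = {1, 2}
FIRST(Y) = {1}
Therefore, FIRST(Y) = {1}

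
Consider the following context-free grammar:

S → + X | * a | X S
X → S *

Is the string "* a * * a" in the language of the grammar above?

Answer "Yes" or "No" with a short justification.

Yes - a valid derivation exists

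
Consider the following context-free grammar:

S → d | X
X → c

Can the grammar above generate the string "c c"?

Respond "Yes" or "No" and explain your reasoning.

No - no valid derivation exists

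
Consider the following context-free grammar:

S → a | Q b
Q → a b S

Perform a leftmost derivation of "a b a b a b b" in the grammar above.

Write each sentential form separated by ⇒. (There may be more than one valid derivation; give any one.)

S ⇒ Q b ⇒ a b S b ⇒ a b Q b b ⇒ a b a b S b b ⇒ a b a b a b b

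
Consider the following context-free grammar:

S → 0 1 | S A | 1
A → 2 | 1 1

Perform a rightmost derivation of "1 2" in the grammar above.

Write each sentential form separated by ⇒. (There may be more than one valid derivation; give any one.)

S ⇒ S A ⇒ S 2 ⇒ 1 2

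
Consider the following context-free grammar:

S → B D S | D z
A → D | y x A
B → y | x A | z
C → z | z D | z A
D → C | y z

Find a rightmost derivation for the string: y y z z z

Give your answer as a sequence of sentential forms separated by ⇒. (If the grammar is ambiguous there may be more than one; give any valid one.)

S ⇒ B D S ⇒ B D D z ⇒ B D C z ⇒ B D z z ⇒ B y z z z ⇒ y y z z z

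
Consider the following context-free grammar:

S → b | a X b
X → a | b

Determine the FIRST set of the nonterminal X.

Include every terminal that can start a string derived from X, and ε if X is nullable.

We compute FIRST(X) using the standard algorithm.
FIRST(S) = {a, b}
FIRST(X) = {a, b}
Therefore, FIRST(X) = {a, b}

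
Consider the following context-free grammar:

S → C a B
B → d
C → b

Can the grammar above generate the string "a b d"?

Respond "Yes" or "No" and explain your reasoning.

No - no valid derivation exists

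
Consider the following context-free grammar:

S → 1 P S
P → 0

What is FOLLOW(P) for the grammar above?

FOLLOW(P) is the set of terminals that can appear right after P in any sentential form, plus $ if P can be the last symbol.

We compute FOLLOW(P) using the standard algorithm.
FOLLOW(S) starts with {$}.
FIRST(P) = {0}
FIRST(S) = {1}
FOLLOW(P) = {1}
FOLLOW(S) = {$}
Therefore, FOLLOW(P) = {1}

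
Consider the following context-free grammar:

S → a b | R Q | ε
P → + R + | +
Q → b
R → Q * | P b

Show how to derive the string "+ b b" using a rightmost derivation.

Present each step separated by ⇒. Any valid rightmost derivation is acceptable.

S ⇒ R Q ⇒ R b ⇒ P b b ⇒ + b b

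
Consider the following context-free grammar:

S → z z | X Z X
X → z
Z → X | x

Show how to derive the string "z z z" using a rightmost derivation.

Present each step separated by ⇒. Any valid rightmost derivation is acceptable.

S ⇒ X Z X ⇒ X Z z ⇒ X X z ⇒ X z z ⇒ z z z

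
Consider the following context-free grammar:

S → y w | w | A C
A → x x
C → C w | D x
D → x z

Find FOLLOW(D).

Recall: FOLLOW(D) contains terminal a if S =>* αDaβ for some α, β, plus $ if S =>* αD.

We compute FOLLOW(D) using the standard algorithm.
FOLLOW(S) starts with {$}.
FIRST(A) = {x}
FIRST(C) = {x}
FIRST(D) = {x}
FIRST(S) = {w, x, y}
FOLLOW(A) = {x}
FOLLOW(C) = {$, w}
FOLLOW(D) = {x}
FOLLOW(S) = {$}
Therefore, FOLLOW(D) = {x}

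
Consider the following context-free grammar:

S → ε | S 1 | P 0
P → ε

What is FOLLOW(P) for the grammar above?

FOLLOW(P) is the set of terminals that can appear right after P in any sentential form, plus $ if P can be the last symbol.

We compute FOLLOW(P) using the standard algorithm.
FOLLOW(S) starts with {$}.
FIRST(P) = {ε}
FIRST(S) = {0, 1, ε}
FOLLOW(P) = {0}
FOLLOW(S) = {$, 1}
Therefore, FOLLOW(P) = {0}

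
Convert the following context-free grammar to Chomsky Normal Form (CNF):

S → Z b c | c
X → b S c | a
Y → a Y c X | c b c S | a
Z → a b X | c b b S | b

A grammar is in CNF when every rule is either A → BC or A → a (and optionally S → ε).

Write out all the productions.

TB → b; TC → c; S → c; X → a; TA → a; Y → a; Z → b; S → Z X0; X0 → TB TC; X → TB X1; X1 → S TC; Y → TA X2; X2 → Y X3; X3 → TC X; Y → TC X4; X4 → TB X5; X5 → TC S; Z → TA X6; X6 → TB X; Z → TC X7; X7 → TB X8; X8 → TB S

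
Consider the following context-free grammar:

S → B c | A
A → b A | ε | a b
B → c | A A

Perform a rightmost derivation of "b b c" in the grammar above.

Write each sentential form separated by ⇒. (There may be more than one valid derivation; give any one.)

S ⇒ B c ⇒ A A c ⇒ A b A c ⇒ A b b A c ⇒ A b b c ⇒ b b c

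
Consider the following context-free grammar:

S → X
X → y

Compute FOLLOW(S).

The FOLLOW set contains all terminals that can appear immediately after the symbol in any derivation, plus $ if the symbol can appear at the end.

We compute FOLLOW(S) using the standard algorithm.
FOLLOW(S) starts with {$}.
FIRST(S) = {y}
FIRST(X) = {y}
FOLLOW(S) = {$}
FOLLOW(X) = {$}
Therefore, FOLLOW(S) = {$}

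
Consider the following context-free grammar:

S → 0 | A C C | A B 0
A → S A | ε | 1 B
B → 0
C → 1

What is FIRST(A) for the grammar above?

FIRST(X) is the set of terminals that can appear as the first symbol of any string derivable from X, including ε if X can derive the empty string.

We compute FIRST(A) using the standard algorithm.
FIRST(A) = {0, 1, ε}
FIRST(B) = {0}
FIRST(C) = {1}
FIRST(S) = {0, 1}
Therefore, FIRST(A) = {0, 1, ε}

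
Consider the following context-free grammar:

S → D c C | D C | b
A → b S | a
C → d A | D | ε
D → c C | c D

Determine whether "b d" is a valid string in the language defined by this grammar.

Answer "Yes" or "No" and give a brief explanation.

No - no valid derivation exists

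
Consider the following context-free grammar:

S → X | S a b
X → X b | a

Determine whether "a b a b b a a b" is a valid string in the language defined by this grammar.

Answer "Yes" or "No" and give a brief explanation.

No - no valid derivation exists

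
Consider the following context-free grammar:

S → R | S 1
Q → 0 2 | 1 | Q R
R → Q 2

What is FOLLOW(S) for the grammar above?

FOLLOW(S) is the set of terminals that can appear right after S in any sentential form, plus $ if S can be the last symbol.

We compute FOLLOW(S) using the standard algorithm.
FOLLOW(S) starts with {$}.
FIRST(Q) = {0, 1}
FIRST(R) = {0, 1}
FIRST(S) = {0, 1}
FOLLOW(Q) = {0, 1, 2}
FOLLOW(R) = {$, 0, 1, 2}
FOLLOW(S) = {$, 1}
Therefore, FOLLOW(S) = {$, 1}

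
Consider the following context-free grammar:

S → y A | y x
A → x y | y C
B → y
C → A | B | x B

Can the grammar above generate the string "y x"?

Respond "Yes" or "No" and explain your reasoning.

Yes - a valid derivation exists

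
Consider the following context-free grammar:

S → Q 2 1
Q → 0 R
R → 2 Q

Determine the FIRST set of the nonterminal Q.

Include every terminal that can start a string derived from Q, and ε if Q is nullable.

We compute FIRST(Q) using the standard algorithm.
FIRST(Q) = {0}
FIRST(R) = {2}
FIRST(S) = {0}
Therefore, FIRST(Q) = {0}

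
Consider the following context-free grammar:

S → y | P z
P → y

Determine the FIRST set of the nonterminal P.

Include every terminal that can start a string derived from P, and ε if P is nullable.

We compute FIRST(P) using the standard algorithm.
FIRST(P) = {y}
FIRST(S) = {y}
Therefore, FIRST(P) = {y}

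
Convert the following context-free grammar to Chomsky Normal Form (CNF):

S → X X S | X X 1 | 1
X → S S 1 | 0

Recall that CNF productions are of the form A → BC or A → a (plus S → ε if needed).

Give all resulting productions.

T1 → 1; S → 1; X → 0; S → X X0; X0 → X S; S → X X1; X1 → X T1; X → S X2; X2 → S T1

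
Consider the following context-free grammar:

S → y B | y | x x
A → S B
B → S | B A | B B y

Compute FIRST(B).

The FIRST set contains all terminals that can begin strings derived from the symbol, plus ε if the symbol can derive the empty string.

We compute FIRST(B) using the standard algorithm.
FIRST(A) = {x, y}
FIRST(B) = {x, y}
FIRST(S) = {x, y}
Therefore, FIRST(B) = {x, y}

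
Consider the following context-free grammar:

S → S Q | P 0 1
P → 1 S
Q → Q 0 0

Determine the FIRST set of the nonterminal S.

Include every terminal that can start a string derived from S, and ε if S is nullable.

We compute FIRST(S) using the standard algorithm.
FIRST(P) = {1}
FIRST(Q) = {}
FIRST(S) = {1}
Therefore, FIRST(S) = {1}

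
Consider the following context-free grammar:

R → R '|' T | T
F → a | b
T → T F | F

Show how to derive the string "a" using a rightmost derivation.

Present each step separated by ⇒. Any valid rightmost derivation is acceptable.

R ⇒ T ⇒ F ⇒ a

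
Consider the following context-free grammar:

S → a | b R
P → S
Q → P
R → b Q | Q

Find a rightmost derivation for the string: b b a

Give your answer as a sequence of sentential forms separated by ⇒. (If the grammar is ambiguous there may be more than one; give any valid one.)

S ⇒ b R ⇒ b b Q ⇒ b b P ⇒ b b S ⇒ b b a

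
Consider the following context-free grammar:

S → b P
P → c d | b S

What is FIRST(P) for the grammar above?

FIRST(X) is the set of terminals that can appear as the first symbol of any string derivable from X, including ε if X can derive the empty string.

We compute FIRST(P) using the standard algorithm.
FIRST(P) = {b, c}
FIRST(S) = {b}
Therefore, FIRST(P) = {b, c}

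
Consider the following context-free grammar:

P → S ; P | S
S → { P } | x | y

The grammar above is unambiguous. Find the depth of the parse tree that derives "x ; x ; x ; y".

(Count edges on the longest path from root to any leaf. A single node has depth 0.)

5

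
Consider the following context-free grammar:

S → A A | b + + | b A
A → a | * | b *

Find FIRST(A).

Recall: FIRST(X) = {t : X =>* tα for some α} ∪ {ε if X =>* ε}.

We compute FIRST(A) using the standard algorithm.
FIRST(A) = {*, a, b}
FIRST(S) = {*, a, b}
Therefore, FIRST(A) = {*, a, b}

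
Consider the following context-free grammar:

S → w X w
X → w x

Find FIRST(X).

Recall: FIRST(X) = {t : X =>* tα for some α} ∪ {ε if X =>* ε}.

We compute FIRST(X) using the standard algorithm.
FIRST(S) = {w}
FIRST(X) = {w}
Therefore, FIRST(X) = {w}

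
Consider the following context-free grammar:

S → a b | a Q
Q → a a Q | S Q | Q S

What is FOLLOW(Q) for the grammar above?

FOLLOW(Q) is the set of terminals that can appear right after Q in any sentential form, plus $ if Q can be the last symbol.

We compute FOLLOW(Q) using the standard algorithm.
FOLLOW(S) starts with {$}.
FIRST(Q) = {a}
FIRST(S) = {a}
FOLLOW(Q) = {$, a}
FOLLOW(S) = {$, a}
Therefore, FOLLOW(Q) = {$, a}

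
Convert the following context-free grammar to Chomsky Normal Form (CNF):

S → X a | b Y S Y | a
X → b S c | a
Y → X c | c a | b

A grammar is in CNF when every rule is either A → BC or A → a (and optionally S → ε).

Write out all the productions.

TA → a; TB → b; S → a; TC → c; X → a; Y → b; S → X TA; S → TB X0; X0 → Y X1; X1 → S Y; X → TB X2; X2 → S TC; Y → X TC; Y → TC TA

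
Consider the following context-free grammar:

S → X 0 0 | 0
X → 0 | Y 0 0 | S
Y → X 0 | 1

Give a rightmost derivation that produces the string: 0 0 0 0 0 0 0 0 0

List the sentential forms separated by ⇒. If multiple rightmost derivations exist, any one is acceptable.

S ⇒ X 0 0 ⇒ Y 0 0 0 0 ⇒ X 0 0 0 0 0 ⇒ Y 0 0 0 0 0 0 0 ⇒ X 0 0 0 0 0 0 0 0 ⇒ 0 0 0 0 0 0 0 0 0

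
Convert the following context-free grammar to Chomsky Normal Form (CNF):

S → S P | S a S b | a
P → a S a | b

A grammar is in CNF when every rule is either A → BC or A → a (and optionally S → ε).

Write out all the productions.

TA → a; TB → b; S → a; P → b; S → S P; S → S X0; X0 → TA X1; X1 → S TB; P → TA X2; X2 → S TA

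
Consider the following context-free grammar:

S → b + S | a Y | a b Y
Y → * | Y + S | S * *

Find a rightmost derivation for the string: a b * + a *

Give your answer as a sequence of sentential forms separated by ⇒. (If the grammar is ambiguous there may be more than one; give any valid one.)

S ⇒ a b Y ⇒ a b Y + S ⇒ a b Y + a Y ⇒ a b Y + a * ⇒ a b * + a *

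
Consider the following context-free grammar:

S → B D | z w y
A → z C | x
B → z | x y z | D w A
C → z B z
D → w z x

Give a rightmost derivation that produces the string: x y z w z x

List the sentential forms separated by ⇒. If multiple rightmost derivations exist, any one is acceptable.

S ⇒ B D ⇒ B w z x ⇒ x y z w z x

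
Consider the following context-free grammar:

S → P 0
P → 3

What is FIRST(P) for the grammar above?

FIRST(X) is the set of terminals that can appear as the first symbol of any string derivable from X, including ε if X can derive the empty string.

We compute FIRST(P) using the standard algorithm.
FIRST(P) = {3}
FIRST(S) = {3}
Therefore, FIRST(P) = {3}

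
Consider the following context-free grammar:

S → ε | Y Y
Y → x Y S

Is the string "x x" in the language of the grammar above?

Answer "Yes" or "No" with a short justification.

No - no valid derivation exists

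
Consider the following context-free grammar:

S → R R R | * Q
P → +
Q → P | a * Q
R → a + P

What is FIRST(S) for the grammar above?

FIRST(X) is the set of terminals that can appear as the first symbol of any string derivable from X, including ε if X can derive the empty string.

We compute FIRST(S) using the standard algorithm.
FIRST(P) = {+}
FIRST(Q) = {+, a}
FIRST(R) = {a}
FIRST(S) = {*, a}
Therefore, FIRST(S) = {*, a}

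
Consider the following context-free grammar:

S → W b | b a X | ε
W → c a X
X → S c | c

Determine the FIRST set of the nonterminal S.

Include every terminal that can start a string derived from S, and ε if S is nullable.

We compute FIRST(S) using the standard algorithm.
FIRST(S) = {b, c, ε}
FIRST(W) = {c}
FIRST(X) = {b, c}
Therefore, FIRST(S) = {b, c, ε}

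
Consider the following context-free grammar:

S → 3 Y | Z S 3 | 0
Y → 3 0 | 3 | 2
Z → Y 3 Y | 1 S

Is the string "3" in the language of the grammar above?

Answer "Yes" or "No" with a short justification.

No - no valid derivation exists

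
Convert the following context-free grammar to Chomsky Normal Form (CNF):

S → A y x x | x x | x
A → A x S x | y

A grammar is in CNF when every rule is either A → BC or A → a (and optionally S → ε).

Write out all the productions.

TY → y; TX → x; S → x; A → y; S → A X0; X0 → TY X1; X1 → TX TX; S → TX TX; A → A X2; X2 → TX X3; X3 → S TX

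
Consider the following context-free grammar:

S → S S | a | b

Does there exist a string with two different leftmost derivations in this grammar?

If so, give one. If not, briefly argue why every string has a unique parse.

Yes - the string 'b b b a b' has two distinct leftmost derivations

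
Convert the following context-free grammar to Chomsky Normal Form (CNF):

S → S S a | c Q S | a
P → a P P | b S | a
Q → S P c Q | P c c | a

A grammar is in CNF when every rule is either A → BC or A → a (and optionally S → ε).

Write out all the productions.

TA → a; TC → c; S → a; TB → b; P → a; Q → a; S → S X0; X0 → S TA; S → TC X1; X1 → Q S; P → TA X2; X2 → P P; P → TB S; Q → S X3; X3 → P X4; X4 → TC Q; Q → P X5; X5 → TC TC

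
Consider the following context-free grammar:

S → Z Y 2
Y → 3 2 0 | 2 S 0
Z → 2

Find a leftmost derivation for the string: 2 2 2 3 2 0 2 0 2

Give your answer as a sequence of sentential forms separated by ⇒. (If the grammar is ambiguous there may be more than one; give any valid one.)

S ⇒ Z Y 2 ⇒ 2 Y 2 ⇒ 2 2 S 0 2 ⇒ 2 2 Z Y 2 0 2 ⇒ 2 2 2 Y 2 0 2 ⇒ 2 2 2 3 2 0 2 0 2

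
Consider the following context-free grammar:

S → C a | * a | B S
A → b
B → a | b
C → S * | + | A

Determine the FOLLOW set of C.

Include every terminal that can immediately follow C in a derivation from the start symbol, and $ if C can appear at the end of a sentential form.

We compute FOLLOW(C) using the standard algorithm.
FOLLOW(S) starts with {$}.
FIRST(A) = {b}
FIRST(B) = {a, b}
FIRST(C) = {*, +, a, b}
FIRST(S) = {*, +, a, b}
FOLLOW(A) = {a}
FOLLOW(B) = {*, +, a, b}
FOLLOW(C) = {a}
FOLLOW(S) = {$, *}
Therefore, FOLLOW(C) = {a}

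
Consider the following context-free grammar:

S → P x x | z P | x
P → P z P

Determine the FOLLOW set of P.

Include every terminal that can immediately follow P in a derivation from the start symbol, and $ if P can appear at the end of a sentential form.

We compute FOLLOW(P) using the standard algorithm.
FOLLOW(S) starts with {$}.
FIRST(P) = {}
FIRST(S) = {x, z}
FOLLOW(P) = {$, x, z}
FOLLOW(S) = {$}
Therefore, FOLLOW(P) = {$, x, z}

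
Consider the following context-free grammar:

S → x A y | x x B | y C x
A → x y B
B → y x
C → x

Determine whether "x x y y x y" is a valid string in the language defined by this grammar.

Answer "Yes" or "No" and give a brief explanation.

Yes - a valid derivation exists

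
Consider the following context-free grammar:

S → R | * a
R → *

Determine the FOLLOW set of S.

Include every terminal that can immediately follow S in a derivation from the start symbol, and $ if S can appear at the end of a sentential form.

We compute FOLLOW(S) using the standard algorithm.
FOLLOW(S) starts with {$}.
FIRST(R) = {*}
FIRST(S) = {*}
FOLLOW(R) = {$}
FOLLOW(S) = {$}
Therefore, FOLLOW(S) = {$}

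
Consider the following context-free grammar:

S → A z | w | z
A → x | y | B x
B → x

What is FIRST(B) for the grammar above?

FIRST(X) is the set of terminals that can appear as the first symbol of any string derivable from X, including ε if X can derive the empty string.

We compute FIRST(B) using the standard algorithm.
FIRST(A) = {x, y}
FIRST(B) = {x}
FIRST(S) = {w, x, y, z}
Therefore, FIRST(B) = {x}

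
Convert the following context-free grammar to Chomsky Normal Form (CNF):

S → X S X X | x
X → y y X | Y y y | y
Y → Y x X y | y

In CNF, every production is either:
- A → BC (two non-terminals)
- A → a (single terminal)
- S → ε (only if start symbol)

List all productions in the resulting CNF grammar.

S → x; TY → y; X → y; TX → x; Y → y; S → X X0; X0 → S X1; X1 → X X; X → TY X2; X2 → TY X; X → Y X3; X3 → TY TY; Y → Y X4; X4 → TX X5; X5 → X TY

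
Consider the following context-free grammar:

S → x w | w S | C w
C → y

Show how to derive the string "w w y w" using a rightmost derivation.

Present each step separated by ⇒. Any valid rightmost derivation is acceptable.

S ⇒ w S ⇒ w w S ⇒ w w C w ⇒ w w y w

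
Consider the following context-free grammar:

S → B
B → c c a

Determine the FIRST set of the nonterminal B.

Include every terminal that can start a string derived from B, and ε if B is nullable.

We compute FIRST(B) using the standard algorithm.
FIRST(B) = {c}
FIRST(S) = {c}
Therefore, FIRST(B) = {c}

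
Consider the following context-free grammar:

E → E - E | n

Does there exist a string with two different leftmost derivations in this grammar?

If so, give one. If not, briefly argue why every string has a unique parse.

Yes - the string 'n - n - n - n' has two distinct leftmost derivations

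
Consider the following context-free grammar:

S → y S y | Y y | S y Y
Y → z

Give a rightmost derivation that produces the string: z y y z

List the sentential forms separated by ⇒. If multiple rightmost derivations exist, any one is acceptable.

S ⇒ S y Y ⇒ S y z ⇒ Y y y z ⇒ z y y z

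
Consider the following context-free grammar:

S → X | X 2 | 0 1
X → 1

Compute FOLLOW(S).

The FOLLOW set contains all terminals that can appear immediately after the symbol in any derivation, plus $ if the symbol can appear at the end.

We compute FOLLOW(S) using the standard algorithm.
FOLLOW(S) starts with {$}.
FIRST(S) = {0, 1}
FIRST(X) = {1}
FOLLOW(S) = {$}
FOLLOW(X) = {$, 2}
Therefore, FOLLOW(S) = {$}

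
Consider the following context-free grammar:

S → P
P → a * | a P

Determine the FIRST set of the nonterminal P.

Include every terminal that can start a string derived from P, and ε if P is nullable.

We compute FIRST(P) using the standard algorithm.
FIRST(P) = {a}
FIRST(S) = {a}
Therefore, FIRST(P) = {a}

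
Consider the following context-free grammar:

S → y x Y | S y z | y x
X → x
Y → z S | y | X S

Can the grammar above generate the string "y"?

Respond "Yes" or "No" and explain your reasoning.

No - no valid derivation exists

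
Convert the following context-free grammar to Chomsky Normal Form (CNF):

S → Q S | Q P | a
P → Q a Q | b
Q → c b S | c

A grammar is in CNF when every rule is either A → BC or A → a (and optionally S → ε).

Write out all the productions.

S → a; TA → a; P → b; TC → c; TB → b; Q → c; S → Q S; S → Q P; P → Q X0; X0 → TA Q; Q → TC X1; X1 → TB S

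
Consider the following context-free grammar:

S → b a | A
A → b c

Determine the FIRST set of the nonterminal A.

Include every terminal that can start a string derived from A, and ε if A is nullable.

We compute FIRST(A) using the standard algorithm.
FIRST(A) = {b}
FIRST(S) = {b}
Therefore, FIRST(A) = {b}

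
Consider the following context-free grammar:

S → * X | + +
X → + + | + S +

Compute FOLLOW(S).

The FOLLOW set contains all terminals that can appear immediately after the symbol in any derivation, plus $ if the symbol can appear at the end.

We compute FOLLOW(S) using the standard algorithm.
FOLLOW(S) starts with {$}.
FIRST(S) = {*, +}
FIRST(X) = {+}
FOLLOW(S) = {$, +}
FOLLOW(X) = {$, +}
Therefore, FOLLOW(S) = {$, +}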